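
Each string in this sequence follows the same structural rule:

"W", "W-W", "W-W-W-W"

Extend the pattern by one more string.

Each string is two copies of the previous one joined by '-'.
One more doubling of W-W-W-W gives the answer.

W-W-W-W-W-W-W-W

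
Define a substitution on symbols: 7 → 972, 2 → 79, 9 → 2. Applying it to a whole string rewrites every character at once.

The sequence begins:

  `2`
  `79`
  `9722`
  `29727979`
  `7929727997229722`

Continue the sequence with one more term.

97227929727997222972797929727979

φ(7929727997229722) expands symbol-by-symbol to 972 2 79 2 972 79 972 2 2 972 79 79 2 972 79 79; joining the 16 pieces gives the next term.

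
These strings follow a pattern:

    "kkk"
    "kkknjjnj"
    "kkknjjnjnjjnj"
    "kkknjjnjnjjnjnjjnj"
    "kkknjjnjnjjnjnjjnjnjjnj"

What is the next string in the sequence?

Every step adds njjnj to the end: s(k+1) = s(k)·njjnj.
Applying this once more to kkknjjnjnjjnjnjjnjnjjnj:

kkknjjnjnjjnjnjjnjnjjnjnjjnj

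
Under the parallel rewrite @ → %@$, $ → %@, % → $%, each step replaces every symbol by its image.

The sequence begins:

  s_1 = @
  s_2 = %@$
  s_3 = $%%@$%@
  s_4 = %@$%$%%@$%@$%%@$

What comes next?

$%%@$%@$%%@$%$%%@$%@$%%@$%@$%$%%@$%@

φ(%@$%$%%@$%@$%%@$) expands symbol-by-symbol to $% %@$ %@ $% %@ $% $% %@$ %@ $% %@$ %@ $% $% %@$ %@; joining the 16 pieces gives the next term.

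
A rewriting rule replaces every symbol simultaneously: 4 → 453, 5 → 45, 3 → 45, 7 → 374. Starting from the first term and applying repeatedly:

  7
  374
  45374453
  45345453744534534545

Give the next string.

Applying the rule to each of the 20 symbols of 45345453744534534545 gives the pieces 453 45 45 453 45 453 45 45 374 453 453 45 45 453 45 45 453 45 453 45, which concatenate to the answer.

4534545453454534545374453453454545345454534545345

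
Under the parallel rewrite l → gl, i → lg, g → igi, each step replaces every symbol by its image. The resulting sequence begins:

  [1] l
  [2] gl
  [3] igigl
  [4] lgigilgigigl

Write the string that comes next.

Apply φ to lgigilgigigl symbol by symbol: l→gl, g→igi, i→lg, g→igi, i→lg, l→gl, g→igi, i→lg, g→igi, i→lg, g→igi, l→gl; joined: gl igi lg igi lg gl igi lg igi lg igi gl.

gligilgigilggligilgigilgigigl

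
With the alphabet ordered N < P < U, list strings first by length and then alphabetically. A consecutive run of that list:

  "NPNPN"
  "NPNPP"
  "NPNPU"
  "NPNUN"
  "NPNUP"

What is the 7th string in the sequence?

NPPNN

Advancing 2 positions from NPNUP through NPNUP → NPNUU reaches term 7.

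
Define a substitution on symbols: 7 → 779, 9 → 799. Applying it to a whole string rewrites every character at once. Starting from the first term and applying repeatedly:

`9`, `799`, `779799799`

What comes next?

Rewriting each symbol of 779799799: 7→779, 7→779, 9→799, 7→779, 9→799, 9→799, 7→779, 9→799, 9→799, which concatenates to 779 779 799 779 799 799 779 799 799.

779779799779799799779799799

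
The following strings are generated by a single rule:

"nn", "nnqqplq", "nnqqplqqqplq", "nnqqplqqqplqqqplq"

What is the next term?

The strings grow by a fixed suffix qqplq each time.
Applying this once more to nnqqplqqqplqqqplq:

nnqqplqqqplqqqplqqqplq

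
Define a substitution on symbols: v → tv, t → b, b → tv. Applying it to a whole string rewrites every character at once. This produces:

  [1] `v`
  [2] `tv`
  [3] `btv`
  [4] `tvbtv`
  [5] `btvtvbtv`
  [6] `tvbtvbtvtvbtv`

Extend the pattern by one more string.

Replace each of the 13 characters of tvbtvbtvtvbtv in place — b tv tv b tv tv b tv b tv tv b tv — and concatenate.

btvtvbtvtvbtvbtvtvbtv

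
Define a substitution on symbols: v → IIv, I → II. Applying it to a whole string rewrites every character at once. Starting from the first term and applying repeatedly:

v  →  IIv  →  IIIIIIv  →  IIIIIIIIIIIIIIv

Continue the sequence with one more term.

Replace each of the 15 characters of IIIIIIIIIIIIIIv in place — II II II II II II II II II II II II II II IIv — and concatenate.

IIIIIIIIIIIIIIIIIIIIIIIIIIIIIIv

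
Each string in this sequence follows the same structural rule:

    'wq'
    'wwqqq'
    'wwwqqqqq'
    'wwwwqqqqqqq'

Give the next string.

wwwwwqqqqqqqqq

Each string has the form w^{n} q^{2n-1} (n = 1, 2, …).
At n = 5 the blocks have lengths 5, 9.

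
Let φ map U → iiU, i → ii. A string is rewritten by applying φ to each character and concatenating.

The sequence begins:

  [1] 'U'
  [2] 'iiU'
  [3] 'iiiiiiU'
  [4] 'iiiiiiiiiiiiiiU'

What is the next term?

iiiiiiiiiiiiiiiiiiiiiiiiiiiiiiU

φ(iiiiiiiiiiiiiiU) expands symbol-by-symbol to ii ii ii ii ii ii ii ii ii ii ii ii ii ii iiU; joining the 15 pieces gives the next term.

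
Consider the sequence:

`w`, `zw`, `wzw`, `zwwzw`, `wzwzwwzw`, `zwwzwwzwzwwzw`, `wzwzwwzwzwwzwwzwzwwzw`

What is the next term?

zwwzwwzwzwwzwwzwzwwzwzwwzwwzwzwwzw

Each term (from the third on) is the two preceding terms concatenated in order: term 3 = w·zw = wzw.
Continuing: zwwzwwzwzwwzw · wzwzwwzwzwwzwwzwzwwzw gives term 8.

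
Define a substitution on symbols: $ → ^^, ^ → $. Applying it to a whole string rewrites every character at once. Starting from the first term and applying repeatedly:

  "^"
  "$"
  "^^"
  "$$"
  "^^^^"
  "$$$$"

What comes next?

Expanding $$$$: $→^^, $→^^, $→^^, $→^^. Concatenated: ^^ ^^ ^^ ^^.

^^^^^^^^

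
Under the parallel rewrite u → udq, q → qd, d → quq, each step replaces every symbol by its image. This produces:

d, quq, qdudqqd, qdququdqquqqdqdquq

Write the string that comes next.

qdquqqdudqqdudqquqqdqdudqqdqdquqqdquqqdudqqd

Applying the rule to each of the 18 symbols of qdququdqquqqdqdquq gives the pieces qd quq qd udq qd udq quq qd qd udq qd qd quq qd quq qd udq qd, which concatenate to the answer.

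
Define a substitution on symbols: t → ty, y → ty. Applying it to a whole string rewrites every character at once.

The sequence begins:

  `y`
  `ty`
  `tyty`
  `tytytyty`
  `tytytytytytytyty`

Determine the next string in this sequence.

tytytytytytytytytytytytytytytyty

φ(tytytytytytytyty) expands symbol-by-symbol to ty ty ty ty ty ty ty ty ty ty ty ty ty ty ty ty; joining the 16 pieces gives the next term.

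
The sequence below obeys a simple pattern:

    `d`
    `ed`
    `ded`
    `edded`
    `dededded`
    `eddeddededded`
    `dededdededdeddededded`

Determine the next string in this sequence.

This is a Fibonacci-style word recurrence s(k) = s(k−2)·s(k−1): e.g. d·ed = ded.
The next term joins eddeddededded and dededdededdeddededded.

eddeddededdeddededdededdeddededded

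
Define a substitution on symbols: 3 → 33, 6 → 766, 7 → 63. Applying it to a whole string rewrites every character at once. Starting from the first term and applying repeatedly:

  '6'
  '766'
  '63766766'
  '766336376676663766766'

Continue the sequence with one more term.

637667663333766336376676663766766766336376676663766766

Applying the rule to each of the 21 symbols of 766336376676663766766 gives the pieces 63 766 766 33 33 766 33 63 766 766 63 766 766 766 33 63 766 766 63 766 766, which concatenate to the answer.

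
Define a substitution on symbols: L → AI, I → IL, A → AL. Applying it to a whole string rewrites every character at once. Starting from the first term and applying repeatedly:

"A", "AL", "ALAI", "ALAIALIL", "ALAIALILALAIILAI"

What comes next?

ALAIALILALAIILAIALAIALILILAIALIL

Replace each of the 16 characters of ALAIALILALAIILAI in place — AL AI AL IL AL AI IL AI AL AI AL IL IL AI AL IL — and concatenate.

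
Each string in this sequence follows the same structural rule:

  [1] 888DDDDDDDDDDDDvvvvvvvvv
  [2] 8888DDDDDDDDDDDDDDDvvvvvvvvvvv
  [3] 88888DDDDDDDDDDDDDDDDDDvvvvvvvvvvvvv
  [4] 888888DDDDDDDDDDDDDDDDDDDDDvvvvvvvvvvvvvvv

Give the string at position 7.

888888888DDDDDDDDDDDDDDDDDDDDDDDDDDDDDDvvvvvvvvvvvvvvvvvvvvv

Each string has the form 8^{n} D^{3n+3} v^{2n+3}, where the shown terms are n = 3, 4, 5, 6.
Setting n = 9 gives 9, 30, 21 characters in each block.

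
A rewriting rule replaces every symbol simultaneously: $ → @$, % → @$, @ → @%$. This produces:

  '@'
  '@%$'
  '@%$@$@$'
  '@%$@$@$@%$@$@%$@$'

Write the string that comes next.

Rewriting the 17 symbols of @%$@$@$@%$@$@%$@$ one by one yields @%$ @$ @$ @%$ @$ @%$ @$ @%$ @$ @$ @%$ @$ @%$ @$ @$ @%$ @$; concatenated:

@%$@$@$@%$@$@%$@$@%$@$@$@%$@$@%$@$@$@%$@$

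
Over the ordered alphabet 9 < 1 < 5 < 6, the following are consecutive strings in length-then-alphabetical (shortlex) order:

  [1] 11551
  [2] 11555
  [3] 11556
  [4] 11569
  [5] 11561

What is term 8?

11699

Continuing the enumeration 3 steps past 11561: 11561 → 11565 → 11566 → (answer).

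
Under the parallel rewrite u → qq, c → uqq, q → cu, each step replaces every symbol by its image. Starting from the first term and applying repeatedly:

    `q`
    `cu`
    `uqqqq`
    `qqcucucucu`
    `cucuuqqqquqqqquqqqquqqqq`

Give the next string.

uqqqquqqqqqqcucucucuqqcucucucuqqcucucucuqqcucucucu

φ(cucuuqqqquqqqquqqqquqqqq) expands symbol-by-symbol to uqq qq uqq qq qq cu cu cu cu qq cu cu cu cu qq cu cu cu cu qq cu cu cu cu; joining the 24 pieces gives the next term.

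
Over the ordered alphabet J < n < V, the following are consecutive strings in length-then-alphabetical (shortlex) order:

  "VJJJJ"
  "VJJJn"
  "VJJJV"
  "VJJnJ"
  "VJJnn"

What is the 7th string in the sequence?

VJJVJ

Continuing the enumeration 2 steps past VJJnn: VJJnn → VJJnV → (answer).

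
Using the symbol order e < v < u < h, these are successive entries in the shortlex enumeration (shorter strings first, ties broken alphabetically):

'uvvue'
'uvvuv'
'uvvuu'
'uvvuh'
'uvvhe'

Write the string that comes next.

uvvhv

Find the rightmost character of uvvhe below h, bump it to the next letter, and reset everything to its right to e.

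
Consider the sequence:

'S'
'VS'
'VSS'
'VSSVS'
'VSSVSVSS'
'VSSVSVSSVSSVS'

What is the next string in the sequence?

Each term (from the third on) is the previous term followed by the one before it: term 3 = VS·S = VSS.
So term 7 is VSSVSVSSVSSVS·VSSVSVSS.

VSSVSVSSVSSVSVSSVSVSS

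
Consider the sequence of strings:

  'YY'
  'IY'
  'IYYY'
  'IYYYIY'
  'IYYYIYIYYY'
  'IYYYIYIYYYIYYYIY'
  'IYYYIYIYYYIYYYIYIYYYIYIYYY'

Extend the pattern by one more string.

From term 3 onward, concatenate the last term with the second-to-last: IY·YY = IYYY, IYYY·IY = IYYYIY, …
Continuing: IYYYIYIYYYIYYYIYIYYYIYIYYY · IYYYIYIYYYIYYYIY gives term 8.

IYYYIYIYYYIYYYIYIYYYIYIYYYIYYYIYIYYYIYYYIY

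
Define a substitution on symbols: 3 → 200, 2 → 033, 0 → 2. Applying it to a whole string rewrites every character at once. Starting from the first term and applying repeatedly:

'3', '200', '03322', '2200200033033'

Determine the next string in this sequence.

033033220332222002002200200

Replace each of the 13 characters of 2200200033033 in place — 033 033 2 2 033 2 2 2 200 200 2 200 200 — and concatenate.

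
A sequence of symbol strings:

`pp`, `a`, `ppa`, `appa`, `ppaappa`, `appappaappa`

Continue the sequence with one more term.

Each term (from the third on) is the two preceding terms concatenated in order: term 3 = pp·a = ppa.
The next term joins ppaappa and appappaappa.

ppaappaappappaappa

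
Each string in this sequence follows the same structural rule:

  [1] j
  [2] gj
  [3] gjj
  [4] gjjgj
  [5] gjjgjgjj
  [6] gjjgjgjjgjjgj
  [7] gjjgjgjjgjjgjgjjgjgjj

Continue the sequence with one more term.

This is a Fibonacci-style word recurrence s(k) = s(k−1)·s(k−2): e.g. gj·j = gjj.
Continuing: gjjgjgjjgjjgjgjjgjgjj · gjjgjgjjgjjgj gives term 8.

gjjgjgjjgjjgjgjjgjgjjgjjgjgjjgjjgj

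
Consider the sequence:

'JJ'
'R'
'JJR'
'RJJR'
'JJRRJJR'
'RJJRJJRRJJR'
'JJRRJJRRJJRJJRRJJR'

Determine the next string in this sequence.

RJJRJJRRJJRJJRRJJRRJJRJJRRJJR

From term 3 onward, concatenate the second-to-last term with the last: JJ·R = JJR, R·JJR = RJJR, …
Continuing: RJJRJJRRJJR · JJRRJJRRJJRJJRRJJR gives term 8.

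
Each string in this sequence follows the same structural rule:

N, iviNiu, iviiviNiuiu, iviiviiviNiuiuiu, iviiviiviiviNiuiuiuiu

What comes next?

iviiviiviiviiviNiuiuiuiuiu

Every step adds ivi to the front and iu to the end of the previous string.
One more step from iviiviiviiviNiuiuiuiu gives the answer.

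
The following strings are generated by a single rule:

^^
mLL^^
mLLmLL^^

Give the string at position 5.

Each term is the previous one with mLL prepended.
From mLLmLL^^, 2 further steps: mLLmLL^^ → mLLmLLmLL^^ → (answer).

mLLmLLmLLmLL^^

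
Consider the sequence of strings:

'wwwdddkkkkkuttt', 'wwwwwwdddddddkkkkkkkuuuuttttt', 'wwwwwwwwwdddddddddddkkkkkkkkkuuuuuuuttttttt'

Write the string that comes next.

Each string has the form w^{3n} d^{4n-1} k^{2n+3} u^{3n-2} t^{2n+1} (n = 1, 2, …).
For the next term, n = 4, so the run lengths are 12, 15, 11, 10, 9.

wwwwwwwwwwwwdddddddddddddddkkkkkkkkkkkuuuuuuuuuuttttttttt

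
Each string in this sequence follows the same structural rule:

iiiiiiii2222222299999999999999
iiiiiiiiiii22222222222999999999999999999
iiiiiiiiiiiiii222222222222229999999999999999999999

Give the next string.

Each string has the form i^{3n-1} 2^{3n-1} 9^{4n+2}, where the shown terms are n = 3, 4, 5.
At n = 6 the blocks have lengths 17, 17, 26.

iiiiiiiiiiiiiiiii2222222222222222299999999999999999999999999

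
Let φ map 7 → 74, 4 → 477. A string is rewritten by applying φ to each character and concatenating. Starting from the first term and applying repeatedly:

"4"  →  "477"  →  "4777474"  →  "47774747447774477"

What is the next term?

Applying the rule to each of the 17 symbols of 47774747447774477 gives the pieces 477 74 74 74 477 74 477 74 477 477 74 74 74 477 477 74 74, which concatenate to the answer.

47774747447774477744774777474744774777474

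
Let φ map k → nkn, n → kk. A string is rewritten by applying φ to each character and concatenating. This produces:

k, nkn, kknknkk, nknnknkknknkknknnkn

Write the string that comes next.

Replace each of the 19 characters of nknnknkknknkknknnkn in place — kk nkn kk kk nkn kk nkn nkn kk nkn kk nkn nkn kk nkn kk kk nkn kk — and concatenate.

kknknkkkknknkknknnknkknknkknknnknkknknkkkknknkk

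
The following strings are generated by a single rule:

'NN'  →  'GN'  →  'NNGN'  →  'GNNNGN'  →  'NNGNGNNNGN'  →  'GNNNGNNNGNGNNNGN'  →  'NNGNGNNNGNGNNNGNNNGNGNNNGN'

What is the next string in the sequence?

GNNNGNNNGNGNNNGNNNGNGNNNGNGNNNGNNNGNGNNNGN

Each term (from the third on) is the two preceding terms concatenated in order: term 3 = NN·GN = NNGN.
Continuing: GNNNGNNNGNGNNNGN · NNGNGNNNGNGNNNGNNNGNGNNNGN gives term 8.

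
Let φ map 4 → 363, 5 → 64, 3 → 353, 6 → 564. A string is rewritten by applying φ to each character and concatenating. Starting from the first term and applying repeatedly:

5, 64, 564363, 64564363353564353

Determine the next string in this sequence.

56436364564363353564353353643536456436335364353

Applying the rule to each of the 17 symbols of 64564363353564353 gives the pieces 564 363 64 564 363 353 564 353 353 64 353 64 564 363 353 64 353, which concatenate to the answer.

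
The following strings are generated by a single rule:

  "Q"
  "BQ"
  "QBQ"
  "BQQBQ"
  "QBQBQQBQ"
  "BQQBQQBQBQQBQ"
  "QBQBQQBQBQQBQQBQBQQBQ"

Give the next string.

BQQBQQBQBQQBQQBQBQQBQBQQBQQBQBQQBQ

From term 3 onward, concatenate the second-to-last term with the last: Q·BQ = QBQ, BQ·QBQ = BQQBQ, …
The next term joins BQQBQQBQBQQBQ and QBQBQQBQBQQBQQBQBQQBQ.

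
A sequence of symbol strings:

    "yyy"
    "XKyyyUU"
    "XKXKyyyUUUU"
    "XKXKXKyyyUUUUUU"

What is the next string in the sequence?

s(k+1) = XK·s(k)·UU, so each term gains XK as a prefix and UU as a suffix.
One more step from XKXKXKyyyUUUUUU gives the answer.

XKXKXKXKyyyUUUUUUUU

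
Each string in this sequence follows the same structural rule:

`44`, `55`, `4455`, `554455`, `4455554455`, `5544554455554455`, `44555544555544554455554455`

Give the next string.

554455445555445544555544555544554455554455

This is a Fibonacci-style word recurrence s(k) = s(k−2)·s(k−1): e.g. 44·55 = 4455.
The next term joins 5544554455554455 and 44555544555544554455554455.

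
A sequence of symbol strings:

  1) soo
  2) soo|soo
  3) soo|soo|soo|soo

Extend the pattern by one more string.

Each string is two copies of the previous one joined by '|'.
So the next term is two copies of soo|soo|soo|soo with '|' between the halves.

soo|soo|soo|soo|soo|soo|soo|soo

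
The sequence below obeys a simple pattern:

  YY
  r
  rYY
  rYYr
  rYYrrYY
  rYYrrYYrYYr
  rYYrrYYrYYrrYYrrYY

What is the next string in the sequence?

This is a Fibonacci-style word recurrence s(k) = s(k−1)·s(k−2): e.g. r·YY = rYY.
The next term joins rYYrrYYrYYrrYYrrYY and rYYrrYYrYYr.

rYYrrYYrYYrrYYrrYYrYYrrYYrYYr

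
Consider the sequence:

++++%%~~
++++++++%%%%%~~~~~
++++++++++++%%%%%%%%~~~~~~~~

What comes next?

Reading off run lengths: + runs 4, 8, 12; % runs 2, 5, 8; ~ runs 2, 5, 8 — each is linear in n (n = 1, 2, …).
Setting n = 4 gives 16, 11, 11 characters in each block.

++++++++++++++++%%%%%%%%%%%~~~~~~~~~~~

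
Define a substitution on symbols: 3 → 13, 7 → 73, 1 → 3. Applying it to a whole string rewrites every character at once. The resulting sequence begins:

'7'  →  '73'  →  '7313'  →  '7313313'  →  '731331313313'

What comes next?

73133131331331313313

Rewriting each symbol of 731331313313: 7→73, 3→13, 1→3, 3→13, 3→13, 1→3, 3→13, 1→3, 3→13, 3→13, 1→3, 3→13, which concatenates to 73 13 3 13 13 3 13 3 13 13 3 13.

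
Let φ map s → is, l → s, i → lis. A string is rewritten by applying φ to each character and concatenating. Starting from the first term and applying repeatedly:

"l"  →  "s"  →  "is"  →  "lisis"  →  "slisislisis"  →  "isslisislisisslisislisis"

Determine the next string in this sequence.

lisisisslisislisisslisislisisisslisislisisslisislisis

Replace each of the 24 characters of isslisislisisslisislisis in place — lis is is s lis is lis is s lis is lis is is s lis is lis is s lis is lis is — and concatenate.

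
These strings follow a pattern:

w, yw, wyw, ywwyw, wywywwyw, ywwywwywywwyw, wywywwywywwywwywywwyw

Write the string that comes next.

ywwywwywywwywwywywwywywwywwywywwyw

From term 3 onward, concatenate the second-to-last term with the last: w·yw = wyw, yw·wyw = ywwyw, …
Continuing: ywwywwywywwyw · wywywwywywwywwywywwyw gives term 8.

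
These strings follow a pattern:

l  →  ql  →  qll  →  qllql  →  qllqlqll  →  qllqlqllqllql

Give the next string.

qllqlqllqllqlqllqlqll

This is a Fibonacci-style word recurrence s(k) = s(k−1)·s(k−2): e.g. ql·l = qll.
The next term joins qllqlqllqllql and qllqlqll.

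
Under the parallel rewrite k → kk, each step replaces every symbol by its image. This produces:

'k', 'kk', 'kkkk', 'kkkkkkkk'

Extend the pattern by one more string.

Rewriting each symbol of kkkkkkkk: k→kk, k→kk, k→kk, k→kk, k→kk, k→kk, k→kk, k→kk, which concatenates to kk kk kk kk kk kk kk kk.

kkkkkkkkkkkkkkkk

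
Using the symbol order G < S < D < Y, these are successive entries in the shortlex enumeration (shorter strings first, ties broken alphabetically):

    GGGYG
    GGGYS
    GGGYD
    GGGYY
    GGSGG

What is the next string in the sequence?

The successor of GGSGG increments the rightmost position that isn't already Y and resets every position after it to G.

GGSGS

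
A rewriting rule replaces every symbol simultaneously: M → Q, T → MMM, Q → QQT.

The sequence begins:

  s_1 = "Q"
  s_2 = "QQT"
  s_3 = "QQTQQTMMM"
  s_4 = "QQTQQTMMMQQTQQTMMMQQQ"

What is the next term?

Replace each of the 21 characters of QQTQQTMMMQQTQQTMMMQQQ in place — QQT QQT MMM QQT QQT MMM Q Q Q QQT QQT MMM QQT QQT MMM Q Q Q QQT QQT QQT — and concatenate.

QQTQQTMMMQQTQQTMMMQQQQQTQQTMMMQQTQQTMMMQQQQQTQQTQQT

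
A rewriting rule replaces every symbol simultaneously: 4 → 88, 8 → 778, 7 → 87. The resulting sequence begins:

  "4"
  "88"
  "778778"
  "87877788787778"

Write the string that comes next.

7788777887878777877887778878787778

φ(87877788787778) expands symbol-by-symbol to 778 87 778 87 87 87 778 778 87 778 87 87 87 778; joining the 14 pieces gives the next term.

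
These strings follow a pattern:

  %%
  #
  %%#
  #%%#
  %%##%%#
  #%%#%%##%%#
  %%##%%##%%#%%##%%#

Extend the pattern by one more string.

This is a Fibonacci-style word recurrence s(k) = s(k−2)·s(k−1): e.g. %%·# = %%#.
Continuing: #%%#%%##%%# · %%##%%##%%#%%##%%# gives term 8.

#%%#%%##%%#%%##%%##%%#%%##%%#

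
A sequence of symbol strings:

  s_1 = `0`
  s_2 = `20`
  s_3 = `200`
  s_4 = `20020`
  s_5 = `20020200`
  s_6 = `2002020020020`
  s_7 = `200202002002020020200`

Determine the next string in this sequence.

2002020020020200202002002020020020

Each term (from the third on) is the previous term followed by the one before it: term 3 = 20·0 = 200.
The next term joins 200202002002020020200 and 2002020020020.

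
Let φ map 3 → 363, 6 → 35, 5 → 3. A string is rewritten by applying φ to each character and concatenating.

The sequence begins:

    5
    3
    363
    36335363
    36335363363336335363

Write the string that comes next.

363353633633363353633633536336336335363363336335363

Applying the rule to each of the 20 symbols of 36335363363336335363 gives the pieces 363 35 363 363 3 363 35 363 363 35 363 363 363 35 363 363 3 363 35 363, which concatenate to the answer.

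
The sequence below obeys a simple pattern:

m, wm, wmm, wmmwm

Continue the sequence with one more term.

Each term (from the third on) is the previous term followed by the one before it: term 3 = wm·m = wmm.
So term 5 is wmmwm·wmm.

wmmwmwmm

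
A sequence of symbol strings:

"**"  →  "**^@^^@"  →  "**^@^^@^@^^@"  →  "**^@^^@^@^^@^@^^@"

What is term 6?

Every step adds ^@^^@ to the end: s(k+1) = s(k)·^@^^@.
From **^@^^@^@^^@^@^^@, 2 further steps: **^@^^@^@^^@^@^^@ → **^@^^@^@^^@^@^^@^@^^@ → (answer).

**^@^^@^@^^@^@^^@^@^^@^@^^@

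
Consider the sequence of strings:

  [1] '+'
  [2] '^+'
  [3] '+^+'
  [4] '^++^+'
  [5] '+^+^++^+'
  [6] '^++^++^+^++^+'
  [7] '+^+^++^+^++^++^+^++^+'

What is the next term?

^++^++^+^++^++^+^++^+^++^++^+^++^+

This is a Fibonacci-style word recurrence s(k) = s(k−2)·s(k−1): e.g. +·^+ = +^+.
Continuing: ^++^++^+^++^+ · +^+^++^+^++^++^+^++^+ gives term 8.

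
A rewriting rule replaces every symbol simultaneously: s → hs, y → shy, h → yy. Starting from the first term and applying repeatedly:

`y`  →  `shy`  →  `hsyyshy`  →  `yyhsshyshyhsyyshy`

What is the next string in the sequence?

Rewriting the 17 symbols of yyhsshyshyhsyyshy one by one yields shy shy yy hs hs yy shy hs yy shy yy hs shy shy hs yy shy; concatenated:

shyshyyyhshsyyshyhsyyshyyyhsshyshyhsyyshy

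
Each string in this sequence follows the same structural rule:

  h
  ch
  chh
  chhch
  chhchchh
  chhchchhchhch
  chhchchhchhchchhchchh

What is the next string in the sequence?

chhchchhchhchchhchchhchhchchhchhch

Each term (from the third on) is the previous term followed by the one before it: term 3 = ch·h = chh.
Continuing: chhchchhchhchchhchchh · chhchchhchhch gives term 8.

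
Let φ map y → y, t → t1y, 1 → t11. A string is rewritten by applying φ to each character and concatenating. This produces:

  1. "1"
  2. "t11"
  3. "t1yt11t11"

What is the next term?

t1yt11yt1yt11t11t1yt11t11

Expanding t1yt11t11: t→t1y, 1→t11, y→y, t→t1y, 1→t11, 1→t11, t→t1y, 1→t11, 1→t11. Concatenated: t1y t11 y t1y t11 t11 t1y t11 t11.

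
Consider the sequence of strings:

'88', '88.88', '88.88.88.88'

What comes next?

Each string is two copies of the previous one joined by '.'.
So the next term is two copies of 88.88.88.88 with '.' between the halves.

88.88.88.88.88.88.88.88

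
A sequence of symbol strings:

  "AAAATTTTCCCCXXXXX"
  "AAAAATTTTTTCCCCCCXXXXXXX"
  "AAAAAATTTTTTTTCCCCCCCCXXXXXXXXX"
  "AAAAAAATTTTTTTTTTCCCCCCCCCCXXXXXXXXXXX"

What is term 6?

AAAAAAAAATTTTTTTTTTTTTTCCCCCCCCCCCCCCXXXXXXXXXXXXXXX

Term n consists of n+2 A's, followed by 2n T's, followed by 2n C's, followed by 2n+1 X's, where the shown terms are n = 2, 3, 4, 5.
Setting n = 7 gives 9, 14, 14, 15 characters in each block.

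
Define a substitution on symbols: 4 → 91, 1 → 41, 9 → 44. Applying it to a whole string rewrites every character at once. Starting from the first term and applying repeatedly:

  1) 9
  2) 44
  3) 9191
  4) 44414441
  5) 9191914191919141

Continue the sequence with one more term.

44414441444191414441444144419141

Replace each of the 16 characters of 9191914191919141 in place — 44 41 44 41 44 41 91 41 44 41 44 41 44 41 91 41 — and concatenate.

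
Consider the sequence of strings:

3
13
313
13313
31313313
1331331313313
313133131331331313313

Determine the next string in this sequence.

1331331313313313133131331331313313

From term 3 onward, concatenate the second-to-last term with the last: 3·13 = 313, 13·313 = 13313, …
Continuing: 1331331313313 · 313133131331331313313 gives term 8.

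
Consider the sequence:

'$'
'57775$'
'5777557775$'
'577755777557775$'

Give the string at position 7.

Each term is the previous one with 57775 prepended.
From 577755777557775$, 3 further steps: 577755777557775$ → 57775577755777557775$ → 5777557775577755777557775$ → (answer).

577755777557775577755777557775$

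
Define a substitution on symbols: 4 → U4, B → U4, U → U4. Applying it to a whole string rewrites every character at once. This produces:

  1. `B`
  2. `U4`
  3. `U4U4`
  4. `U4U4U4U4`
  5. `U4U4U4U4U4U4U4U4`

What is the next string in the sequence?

U4U4U4U4U4U4U4U4U4U4U4U4U4U4U4U4

Applying the rule to each of the 16 symbols of U4U4U4U4U4U4U4U4 gives the pieces U4 U4 U4 U4 U4 U4 U4 U4 U4 U4 U4 U4 U4 U4 U4 U4, which concatenate to the answer.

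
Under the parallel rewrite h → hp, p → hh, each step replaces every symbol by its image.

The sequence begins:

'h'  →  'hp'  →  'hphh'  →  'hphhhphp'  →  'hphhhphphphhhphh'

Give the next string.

φ(hphhhphphphhhphh) expands symbol-by-symbol to hp hh hp hp hp hh hp hh hp hh hp hp hp hh hp hp; joining the 16 pieces gives the next term.

hphhhphphphhhphhhphhhphphphhhphp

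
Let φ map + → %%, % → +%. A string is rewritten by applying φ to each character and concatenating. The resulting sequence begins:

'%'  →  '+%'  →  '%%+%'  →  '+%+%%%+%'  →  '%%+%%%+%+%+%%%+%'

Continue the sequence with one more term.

+%+%%%+%+%+%%%+%%%+%%%+%+%+%%%+%

φ(%%+%%%+%+%+%%%+%) expands symbol-by-symbol to +% +% %% +% +% +% %% +% %% +% %% +% +% +% %% +%; joining the 16 pieces gives the next term.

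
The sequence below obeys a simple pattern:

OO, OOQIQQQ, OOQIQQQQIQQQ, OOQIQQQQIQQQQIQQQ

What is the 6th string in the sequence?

Every step adds QIQQQ to the end: s(k+1) = s(k)·QIQQQ.
From OOQIQQQQIQQQQIQQQ, 2 further steps: OOQIQQQQIQQQQIQQQ → OOQIQQQQIQQQQIQQQQIQQQ → (answer).

OOQIQQQQIQQQQIQQQQIQQQQIQQQ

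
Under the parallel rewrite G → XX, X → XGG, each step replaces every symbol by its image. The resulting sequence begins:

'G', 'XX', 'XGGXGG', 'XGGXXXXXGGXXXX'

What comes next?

Rewriting the 14 symbols of XGGXXXXXGGXXXX one by one yields XGG XX XX XGG XGG XGG XGG XGG XX XX XGG XGG XGG XGG; concatenated:

XGGXXXXXGGXGGXGGXGGXGGXXXXXGGXGGXGGXGG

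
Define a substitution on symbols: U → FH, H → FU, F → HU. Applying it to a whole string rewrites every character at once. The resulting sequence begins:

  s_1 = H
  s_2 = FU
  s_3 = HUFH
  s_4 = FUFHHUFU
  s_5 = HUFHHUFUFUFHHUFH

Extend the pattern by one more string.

FUFHHUFUFUFHHUFHHUFHHUFUFUFHHUFU

φ(HUFHHUFUFUFHHUFH) expands symbol-by-symbol to FU FH HU FU FU FH HU FH HU FH HU FU FU FH HU FU; joining the 16 pieces gives the next term.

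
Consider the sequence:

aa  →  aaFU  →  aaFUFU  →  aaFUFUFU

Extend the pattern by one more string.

Every step adds FU to the end: s(k+1) = s(k)·FU.
One more step from aaFUFUFU gives the answer.

aaFUFUFUFU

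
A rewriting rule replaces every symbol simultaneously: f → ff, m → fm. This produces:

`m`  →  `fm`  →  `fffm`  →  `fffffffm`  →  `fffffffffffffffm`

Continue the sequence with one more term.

Replace each of the 16 characters of fffffffffffffffm in place — ff ff ff ff ff ff ff ff ff ff ff ff ff ff ff fm — and concatenate.

fffffffffffffffffffffffffffffffm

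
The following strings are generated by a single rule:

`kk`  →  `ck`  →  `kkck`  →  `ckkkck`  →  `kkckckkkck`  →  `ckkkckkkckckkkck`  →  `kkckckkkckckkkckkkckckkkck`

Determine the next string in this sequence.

ckkkckkkckckkkckkkckckkkckckkkckkkckckkkck

Each term (from the third on) is the two preceding terms concatenated in order: term 3 = kk·ck = kkck.
Continuing: ckkkckkkckckkkck · kkckckkkckckkkckkkckckkkck gives term 8.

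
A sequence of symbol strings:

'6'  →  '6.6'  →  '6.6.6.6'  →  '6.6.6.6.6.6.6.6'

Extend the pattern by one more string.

Each string is two copies of the previous one joined by '.'.
So the next term is two copies of 6.6.6.6.6.6.6.6 with '.' between the halves.

6.6.6.6.6.6.6.6.6.6.6.6.6.6.6.6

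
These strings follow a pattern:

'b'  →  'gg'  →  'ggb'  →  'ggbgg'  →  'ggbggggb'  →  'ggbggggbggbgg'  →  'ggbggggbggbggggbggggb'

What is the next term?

ggbggggbggbggggbggggbggbggggbggbgg

Each term (from the third on) is the previous term followed by the one before it: term 3 = gg·b = ggb.
The next term joins ggbggggbggbggggbggggb and ggbggggbggbgg.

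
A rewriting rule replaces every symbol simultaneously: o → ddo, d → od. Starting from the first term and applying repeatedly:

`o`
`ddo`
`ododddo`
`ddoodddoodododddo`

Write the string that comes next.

ododddoddoodododddoddoodddoodddoodododddo

φ(ddoodddoodododddo) expands symbol-by-symbol to od od ddo ddo od od od ddo ddo od ddo od ddo od od od ddo; joining the 17 pieces gives the next term.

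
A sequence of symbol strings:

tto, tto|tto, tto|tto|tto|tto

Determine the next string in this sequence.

tto|tto|tto|tto|tto|tto|tto|tto

Each string is two copies of the previous one joined by '|'.
One more doubling of tto|tto|tto|tto gives the answer.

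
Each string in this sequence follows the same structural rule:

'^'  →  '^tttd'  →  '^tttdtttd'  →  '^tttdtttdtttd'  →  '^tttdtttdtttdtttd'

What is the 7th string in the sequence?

Each term is the previous one with tttd appended.
From ^tttdtttdtttdtttd, 2 further steps: ^tttdtttdtttdtttd → ^tttdtttdtttdtttdtttd → (answer).

^tttdtttdtttdtttdtttdtttd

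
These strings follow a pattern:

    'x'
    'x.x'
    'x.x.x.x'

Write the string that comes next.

Every step duplicates the string with '.' between the halves.
Doubling x.x.x.x with '.' between the halves:

x.x.x.x.x.x.x.x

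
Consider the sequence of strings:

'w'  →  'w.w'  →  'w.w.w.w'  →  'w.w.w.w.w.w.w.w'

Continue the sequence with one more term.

w.w.w.w.w.w.w.w.w.w.w.w.w.w.w.w

s(k+1) = s(k)·.·s(k) — each term doubles the last with '.' between the halves.
So the next term is two copies of w.w.w.w.w.w.w.w with '.' between the halves.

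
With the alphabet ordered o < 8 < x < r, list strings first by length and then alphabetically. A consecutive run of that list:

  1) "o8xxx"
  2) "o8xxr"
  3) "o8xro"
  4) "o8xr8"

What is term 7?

o8roo

Stepping forward 3 times from o8xr8: o8xr8 → o8xrx → o8xrr, then the target.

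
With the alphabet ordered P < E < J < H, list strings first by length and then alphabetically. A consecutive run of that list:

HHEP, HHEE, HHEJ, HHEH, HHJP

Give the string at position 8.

Advancing 3 positions from HHJP through HHJP → HHJE → HHJJ reaches term 8.

HHJH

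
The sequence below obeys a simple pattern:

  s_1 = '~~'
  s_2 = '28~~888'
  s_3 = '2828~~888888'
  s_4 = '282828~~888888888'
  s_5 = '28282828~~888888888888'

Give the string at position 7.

s(k+1) = 28·s(k)·888, so each term gains 28 as a prefix and 888 as a suffix.
From 28282828~~888888888888, 2 further steps: 28282828~~888888888888 → 2828282828~~888888888888888 → (answer).

282828282828~~888888888888888888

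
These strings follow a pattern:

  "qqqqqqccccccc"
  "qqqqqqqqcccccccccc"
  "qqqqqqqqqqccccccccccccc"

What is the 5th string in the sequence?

qqqqqqqqqqqqqqccccccccccccccccccc

Term n consists of 2n+2 q's, followed by 3n+1 c's, where the shown terms are n = 2, 3, 4.
At n = 6 the blocks have lengths 14, 19.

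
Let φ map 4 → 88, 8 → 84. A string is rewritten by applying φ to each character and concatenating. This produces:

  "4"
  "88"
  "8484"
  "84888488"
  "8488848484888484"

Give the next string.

84888484848884888488848484888488

Replace each of the 16 characters of 8488848484888484 in place — 84 88 84 84 84 88 84 88 84 88 84 84 84 88 84 88 — and concatenate.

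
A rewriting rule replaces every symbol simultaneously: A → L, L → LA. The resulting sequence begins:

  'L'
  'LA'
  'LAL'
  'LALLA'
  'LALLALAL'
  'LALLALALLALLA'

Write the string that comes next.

φ(LALLALALLALLA) expands symbol-by-symbol to LA L LA LA L LA L LA LA L LA LA L; joining the 13 pieces gives the next term.

LALLALALLALLALALLALAL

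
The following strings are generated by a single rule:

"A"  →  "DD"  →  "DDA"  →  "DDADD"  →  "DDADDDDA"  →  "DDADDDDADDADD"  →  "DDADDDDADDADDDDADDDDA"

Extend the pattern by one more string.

From term 3 onward, concatenate the last term with the second-to-last: DD·A = DDA, DDA·DD = DDADD, …
Continuing: DDADDDDADDADDDDADDDDA · DDADDDDADDADD gives term 8.

DDADDDDADDADDDDADDDDADDADDDDADDADD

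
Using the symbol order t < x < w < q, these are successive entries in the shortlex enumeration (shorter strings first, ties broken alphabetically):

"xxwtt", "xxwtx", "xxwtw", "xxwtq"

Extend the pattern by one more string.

xxwxt

Find the rightmost character of xxwtq below q, bump it to the next letter, and reset everything to its right to t.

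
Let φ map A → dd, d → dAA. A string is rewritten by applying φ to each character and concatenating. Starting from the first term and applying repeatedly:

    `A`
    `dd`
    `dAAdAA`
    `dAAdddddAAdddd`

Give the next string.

dAAdddddAAdAAdAAdAAdAAdddddAAdAAdAAdAA

Applying the rule to each of the 14 symbols of dAAdddddAAdddd gives the pieces dAA dd dd dAA dAA dAA dAA dAA dd dd dAA dAA dAA dAA, which concatenate to the answer.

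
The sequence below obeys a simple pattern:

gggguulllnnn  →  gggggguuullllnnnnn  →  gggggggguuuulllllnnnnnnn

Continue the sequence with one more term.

gggggggggguuuuullllllnnnnnnnnn

Reading off run lengths: g runs 4, 6, 8; u runs 2, 3, 4; l runs 3, 4, 5; n runs 3, 5, 7 — each is linear in n, where the shown terms are n = 2, 3, 4.
For the next term, n = 5, so the run lengths are 10, 5, 6, 9.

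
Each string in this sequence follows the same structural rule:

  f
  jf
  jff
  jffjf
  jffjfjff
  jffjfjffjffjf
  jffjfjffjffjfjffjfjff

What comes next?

From term 3 onward, concatenate the last term with the second-to-last: jf·f = jff, jff·jf = jffjf, …
Continuing: jffjfjffjffjfjffjfjff · jffjfjffjffjf gives term 8.

jffjfjffjffjfjffjfjffjffjfjffjffjf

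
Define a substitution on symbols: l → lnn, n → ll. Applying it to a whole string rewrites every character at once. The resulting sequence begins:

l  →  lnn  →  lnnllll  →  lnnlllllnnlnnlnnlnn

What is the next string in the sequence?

lnnlllllnnlnnlnnlnnlnnlllllnnlllllnnlllllnnllll

Replace each of the 19 characters of lnnlllllnnlnnlnnlnn in place — lnn ll ll lnn lnn lnn lnn lnn ll ll lnn ll ll lnn ll ll lnn ll ll — and concatenate.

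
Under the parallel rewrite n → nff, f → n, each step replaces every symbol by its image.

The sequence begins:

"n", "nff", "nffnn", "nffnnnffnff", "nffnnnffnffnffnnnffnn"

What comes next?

φ(nffnnnffnffnffnnnffnn) expands symbol-by-symbol to nff n n nff nff nff n n nff n n nff n n nff nff nff n n nff nff; joining the 21 pieces gives the next term.

nffnnnffnffnffnnnffnnnffnnnffnffnffnnnffnff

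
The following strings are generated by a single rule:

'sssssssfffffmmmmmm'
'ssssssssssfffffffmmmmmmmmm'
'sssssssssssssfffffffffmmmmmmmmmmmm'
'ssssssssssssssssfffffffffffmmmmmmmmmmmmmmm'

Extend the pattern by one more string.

The n-th term is 3n+1 s's then 2n+1 f's then 3n m's, where the shown terms are n = 2, 3, 4, 5.
Setting n = 6 gives 19, 13, 18 characters in each block.

sssssssssssssssssssfffffffffffffmmmmmmmmmmmmmmmmmm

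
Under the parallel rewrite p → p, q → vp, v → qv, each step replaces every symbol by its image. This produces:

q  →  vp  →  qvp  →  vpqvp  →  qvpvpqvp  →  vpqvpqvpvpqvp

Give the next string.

φ(vpqvpqvpvpqvp) expands symbol-by-symbol to qv p vp qv p vp qv p qv p vp qv p; joining the 13 pieces gives the next term.

qvpvpqvpvpqvpqvpvpqvp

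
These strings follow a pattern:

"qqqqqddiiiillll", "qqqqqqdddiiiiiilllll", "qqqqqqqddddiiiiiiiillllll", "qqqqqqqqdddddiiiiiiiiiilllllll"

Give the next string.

qqqqqqqqqddddddiiiiiiiiiiiillllllll

The n-th term is n+3 q's then n d's then 2n i's then n+2 l's, where the shown terms are n = 2, 3, 4, 5.
For the next term, n = 6, so the run lengths are 9, 6, 12, 8.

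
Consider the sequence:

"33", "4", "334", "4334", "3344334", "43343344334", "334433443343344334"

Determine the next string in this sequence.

43343344334334433443343344334

This is a Fibonacci-style word recurrence s(k) = s(k−2)·s(k−1): e.g. 33·4 = 334.
The next term joins 43343344334 and 334433443343344334.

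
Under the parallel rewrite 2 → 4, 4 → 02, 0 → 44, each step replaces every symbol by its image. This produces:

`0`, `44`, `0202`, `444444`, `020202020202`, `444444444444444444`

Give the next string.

Replace each of the 18 characters of 444444444444444444 in place — 02 02 02 02 02 02 02 02 02 02 02 02 02 02 02 02 02 02 — and concatenate.

020202020202020202020202020202020202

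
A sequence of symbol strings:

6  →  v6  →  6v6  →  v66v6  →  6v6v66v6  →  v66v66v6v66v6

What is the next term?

From term 3 onward, concatenate the second-to-last term with the last: 6·v6 = 6v6, v6·6v6 = v66v6, …
The next term joins 6v6v66v6 and v66v66v6v66v6.

6v6v66v6v66v66v6v66v6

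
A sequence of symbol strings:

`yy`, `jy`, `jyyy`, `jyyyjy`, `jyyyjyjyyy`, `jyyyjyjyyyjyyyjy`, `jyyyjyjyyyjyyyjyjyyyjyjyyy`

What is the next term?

This is a Fibonacci-style word recurrence s(k) = s(k−1)·s(k−2): e.g. jy·yy = jyyy.
The next term joins jyyyjyjyyyjyyyjyjyyyjyjyyy and jyyyjyjyyyjyyyjy.

jyyyjyjyyyjyyyjyjyyyjyjyyyjyyyjyjyyyjyyyjy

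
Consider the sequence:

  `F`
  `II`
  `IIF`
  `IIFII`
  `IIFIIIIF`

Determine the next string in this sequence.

IIFIIIIFIIFII

Each term (from the third on) is the previous term followed by the one before it: term 3 = II·F = IIF.
The next term joins IIFIIIIF and IIFII.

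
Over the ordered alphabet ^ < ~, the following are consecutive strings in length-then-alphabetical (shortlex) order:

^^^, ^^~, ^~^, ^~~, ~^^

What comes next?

~^~

Treat ~^^ as a base-2 numeral over the given alphabet and add one, carrying through any trailing ~'s.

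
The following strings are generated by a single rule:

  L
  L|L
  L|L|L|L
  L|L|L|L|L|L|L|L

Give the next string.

Every step duplicates the string with '|' between the halves.
Doubling L|L|L|L|L|L|L|L with '|' between the halves:

L|L|L|L|L|L|L|L|L|L|L|L|L|L|L|L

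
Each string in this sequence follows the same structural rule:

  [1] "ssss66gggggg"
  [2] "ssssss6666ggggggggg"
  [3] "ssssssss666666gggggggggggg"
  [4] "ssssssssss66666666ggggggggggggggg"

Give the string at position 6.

ssssssssssssss666666666666ggggggggggggggggggggg

The n-th term is 2n s's then 2n-2 6's then 3n g's, where the shown terms are n = 2, 3, 4, 5.
For term 6, n = 7, so the run lengths are 14, 12, 21.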